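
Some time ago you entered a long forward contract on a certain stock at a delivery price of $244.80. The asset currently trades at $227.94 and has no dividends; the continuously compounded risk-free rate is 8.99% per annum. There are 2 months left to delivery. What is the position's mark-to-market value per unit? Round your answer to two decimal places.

-$13.22

Current fair forward for the remaining 2 months: F = S·e^(r·T), r = 0.0899
F = 227.94 · e^(0.0899 × 2/12) = 227.94 × 1.015096 = 231.3810
Value of long forward = (F − K)·e^(−rT) = (231.3810 − 244.80) · e^(−0.0899·2/12)
= -13.4190 × 0.985128 = -13.22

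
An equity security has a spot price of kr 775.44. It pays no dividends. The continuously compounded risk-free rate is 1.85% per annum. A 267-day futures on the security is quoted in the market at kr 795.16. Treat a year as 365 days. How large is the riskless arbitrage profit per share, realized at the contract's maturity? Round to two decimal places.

kr 9.15 per share

Fair futures: F* = S·e^(carry·T), with carry = r = 0.0185
F* = 775.44 · e^(0.0185 × 267/365) = 775.44 · e^0.013533 = 775.44 × 1.013625 = kr 786.0054
Market kr 795.16 > fair kr 786.0054: forward overpriced → cash-and-carry (buy spot, short the forward).
At maturity, profit = |F_mkt − F*| = |795.16 − 786.0054| = kr 9.15 per share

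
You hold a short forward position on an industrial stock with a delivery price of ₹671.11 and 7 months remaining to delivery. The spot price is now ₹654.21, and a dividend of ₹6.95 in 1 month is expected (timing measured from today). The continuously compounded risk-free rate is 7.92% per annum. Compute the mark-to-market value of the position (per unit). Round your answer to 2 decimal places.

-₹6.50

PV(remaining dividends) I = 6.95·e^(−0.0792·1/12) = 6.9043
Current forward F = (S − I)·e^(rT) = (654.21 − 6.9043)·e^(0.0792·7/12) = 647.3057 × 1.047284 = 677.9129
Value (long) = (F − K)·e^(−rT) = (677.9129 − 671.11) × 0.954851 = 6.4958
Short position value = −(long value) = -₹6.50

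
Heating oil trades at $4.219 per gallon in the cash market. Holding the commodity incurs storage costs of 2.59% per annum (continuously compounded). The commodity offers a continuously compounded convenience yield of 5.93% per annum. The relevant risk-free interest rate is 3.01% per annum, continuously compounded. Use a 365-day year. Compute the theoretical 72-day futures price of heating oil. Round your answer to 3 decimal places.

Net carry = r + u − y = 0.0301 + 0.0259 − 0.0593 = -0.0033
F = S·e^((r+u−y)T) = 4.219 · e^(-0.0033 × 72/365) = 4.219 · e^-0.000651
= 4.219 × 0.999349 = $4.216 per gallon

$4.216 per gallon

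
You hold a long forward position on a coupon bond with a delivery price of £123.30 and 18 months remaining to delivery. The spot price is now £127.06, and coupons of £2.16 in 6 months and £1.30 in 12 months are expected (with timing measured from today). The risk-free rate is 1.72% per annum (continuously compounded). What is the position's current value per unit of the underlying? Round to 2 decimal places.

PV(remaining coupons) I = 2.16·e^(−0.0172·6/12) + 1.30·e^(−0.0172·12/12) = 3.4193
Current forward F = (S − I)·e^(rT) = (127.06 − 3.4193)·e^(0.0172·18/12) = 123.6407 × 1.026136 = 126.8722
Value (long) = (F − K)·e^(−rT) = (126.8722 − 123.30) × 0.974530 = 3.4812
Value = £3.48

£3.48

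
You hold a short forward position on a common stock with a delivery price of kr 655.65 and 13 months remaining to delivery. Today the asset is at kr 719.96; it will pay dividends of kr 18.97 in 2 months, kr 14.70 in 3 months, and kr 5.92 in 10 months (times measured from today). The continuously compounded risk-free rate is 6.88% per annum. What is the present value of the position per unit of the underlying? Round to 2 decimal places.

-kr 72.61

PV(remaining dividends) I = 18.97·e^(−0.0688·2/12) + 14.70·e^(−0.0688·3/12) + 5.92·e^(−0.0688·10/12) = 38.7932
Current forward F = (S − I)·e^(rT) = (719.96 − 38.7932)·e^(0.0688·13/12) = 681.1668 × 1.077381 = 733.8762
Value (long) = (F − K)·e^(−rT) = (733.8762 − 655.65) × 0.928177 = 72.6078
Short position value = −(long value) = -kr 72.61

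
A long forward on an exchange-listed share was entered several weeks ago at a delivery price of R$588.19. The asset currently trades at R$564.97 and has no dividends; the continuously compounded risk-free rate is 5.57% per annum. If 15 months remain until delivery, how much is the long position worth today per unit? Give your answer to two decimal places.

Current fair forward for the remaining 15 months: F = S·e^(r·T), r = 0.0557
F = 564.97 · e^(0.0557 × 15/12) = 564.97 × 1.072106 = 605.7077
Value of long forward = (F − K)·e^(−rT) = (605.7077 − 588.19) · e^(−0.0557·15/12)
= 17.5177 × 0.932744 = 16.34

R$16.34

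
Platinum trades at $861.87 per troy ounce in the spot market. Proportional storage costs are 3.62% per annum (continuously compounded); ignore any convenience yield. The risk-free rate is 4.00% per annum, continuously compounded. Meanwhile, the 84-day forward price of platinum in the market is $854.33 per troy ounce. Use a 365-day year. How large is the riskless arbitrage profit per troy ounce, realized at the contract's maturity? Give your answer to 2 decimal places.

$22.79 per troy ounce

Fair forward: F* = S·e^(carry·T), with carry = (r + u) = 0.0400 + 0.0362 = 0.0762
F* = 861.87 · e^(0.0762 × 84/365) = 861.87 · e^0.017536 = 861.87 × 1.017691 = $877.1173
Market $854.33 < fair $877.1173: forward underpriced → reverse cash-and-carry (short spot, go long the forward).
At maturity, profit = |F_mkt − F*| = |854.33 − 877.1173| = $22.79 per troy ounce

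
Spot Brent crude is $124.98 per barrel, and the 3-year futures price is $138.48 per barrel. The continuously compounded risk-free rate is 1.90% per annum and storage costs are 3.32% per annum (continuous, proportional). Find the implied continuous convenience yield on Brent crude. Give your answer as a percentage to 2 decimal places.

F = S·e^((r+u−y)T) ⇒ (r+u−y) = ln(F/S)/T
ln(138.48/124.98) = 0.102572; /T ⇒ 0.034191
y = r + u − ln(F/S)/T = 0.0190 + 0.0332 − 0.034191 = 0.018009
y = 1.80%

1.80%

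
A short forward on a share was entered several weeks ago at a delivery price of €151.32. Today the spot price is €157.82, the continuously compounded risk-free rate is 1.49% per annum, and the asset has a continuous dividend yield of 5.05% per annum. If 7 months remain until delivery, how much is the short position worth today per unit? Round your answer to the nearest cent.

-€3.23

Current fair forward for the remaining 7 months: F = S·e^((r − q)·T), (r − q) = 0.0149 − 0.0505 = -0.0356
F = 157.82 · e^(-0.0356 × 7/12) = 157.82 × 0.979447 = 154.5763
Value of long forward = (F − K)·e^(−rT) = (154.5763 − 151.32) · e^(−0.0149·7/12)
= 3.2563 × 0.991346 = 3.23
Short position value = −(long value) = -€3.23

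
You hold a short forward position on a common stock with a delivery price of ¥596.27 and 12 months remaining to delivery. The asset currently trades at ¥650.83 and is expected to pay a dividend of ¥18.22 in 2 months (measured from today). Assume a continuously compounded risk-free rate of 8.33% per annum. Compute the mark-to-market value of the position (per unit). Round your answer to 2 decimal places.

-¥84.25

PV(remaining dividends) I = 18.22·e^(−0.0833·2/12) = 17.9688
Current forward F = (S − I)·e^(rT) = (650.83 − 17.9688)·e^(0.0833·12/12) = 632.8612 × 1.086868 = 687.8366
Value (long) = (F − K)·e^(−rT) = (687.8366 − 596.27) × 0.920075 = 84.2481
Short position value = −(long value) = -¥84.25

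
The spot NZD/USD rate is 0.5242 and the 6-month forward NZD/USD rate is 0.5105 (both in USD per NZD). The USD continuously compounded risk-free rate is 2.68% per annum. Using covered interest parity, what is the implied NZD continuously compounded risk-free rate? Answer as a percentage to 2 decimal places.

F = S·e^((r_USD − r_NZD)T) ⇒ r_NZD = r_USD − ln(F/S)/T
ln(0.5105/0.5242) = -0.026483; /(6/12) = -0.052966
r_NZD = 0.0268 + 0.052966 = 0.079766
r_NZD = 7.98%

7.98%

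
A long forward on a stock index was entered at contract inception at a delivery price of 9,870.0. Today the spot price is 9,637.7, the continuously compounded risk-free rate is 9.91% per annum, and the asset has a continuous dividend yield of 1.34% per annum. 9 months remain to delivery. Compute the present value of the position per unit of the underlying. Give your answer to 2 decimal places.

Current fair forward for the remaining 9 months: F = S·e^((r − q)·T), (r − q) = 0.0991 − 0.0134 = 0.0857
F = 9637.7 · e^(0.0857 × 9/12) = 9637.7 × 1.06638561 = 10277.5046
Value of long forward = (F − K)·e^(−rT) = (10277.5046 − 9870.0) · e^(−0.0991·9/12)
= 407.5046 × 0.92836992 = 378.32

378.32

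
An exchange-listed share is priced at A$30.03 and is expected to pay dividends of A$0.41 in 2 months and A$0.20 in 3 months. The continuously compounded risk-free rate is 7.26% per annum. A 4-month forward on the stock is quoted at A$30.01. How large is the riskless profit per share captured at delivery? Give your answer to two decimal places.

A$0.14 per share

PV(dividends) I = 0.41·e^(−0.0726·2/12) + 0.20·e^(−0.0726·3/12) = 0.6015
Fair forward F* = (S − I)·e^(rT) = (30.03 − 0.6015)·e^0.024200 = 29.4285 × 1.024495 = 30.1494
Market A$30.01 < fair 30.1494: forward underpriced → reverse cash-and-carry (short the stock, invest proceeds at r, pay the dividends, go long the forward).
Profit at T = |F_mkt − F*| = |30.01 − 30.1494| = A$0.14 per share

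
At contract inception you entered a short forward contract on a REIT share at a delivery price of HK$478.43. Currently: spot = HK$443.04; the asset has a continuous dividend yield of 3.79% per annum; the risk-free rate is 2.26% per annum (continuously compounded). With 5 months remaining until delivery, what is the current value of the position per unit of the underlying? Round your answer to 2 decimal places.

HK$37.85

Current fair forward for the remaining 5 months: F = S·e^((r − q)·T), (r − q) = 0.0226 − 0.0379 = -0.0153
F = 443.04 · e^(-0.0153 × 5/12) = 443.04 × 0.993645 = 440.2245
Value of long forward = (F − K)·e^(−rT) = (440.2245 − 478.43) · e^(−0.0226·5/12)
= -38.2055 × 0.990628 = -37.85
Short position value = −(long value) = HK$37.85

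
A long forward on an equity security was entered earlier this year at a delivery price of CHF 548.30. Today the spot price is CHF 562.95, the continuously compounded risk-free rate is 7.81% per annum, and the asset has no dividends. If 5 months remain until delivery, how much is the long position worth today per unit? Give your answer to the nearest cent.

Current fair forward for the remaining 5 months: F = S·e^(r·T), r = 0.0781
F = 562.95 · e^(0.0781 × 5/12) = 562.95 × 1.033077 = 581.5707
Value of long forward = (F − K)·e^(−rT) = (581.5707 − 548.30) · e^(−0.0781·5/12)
= 33.2707 × 0.967982 = 32.21

CHF 32.21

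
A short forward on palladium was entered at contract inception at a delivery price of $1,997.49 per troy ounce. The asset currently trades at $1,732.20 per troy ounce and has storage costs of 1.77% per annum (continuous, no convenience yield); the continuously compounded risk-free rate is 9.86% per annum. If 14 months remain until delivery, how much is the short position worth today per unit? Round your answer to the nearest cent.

$12.09 per troy ounce

Current fair forward for the remaining 14 months: F = S·e^((r + u)·T), (r + u) = 0.0986 + 0.0177 = 0.1163
F = 1732.20 · e^(0.1163 × 14/12) = 1732.20 × 1.14531915 = 1983.9218
Value of long forward = (F − K)·e^(−rT) = (1983.9218 − 1997.49) · e^(−0.0986·14/12)
= -13.5682 × 0.89133643 = -12.09
Short position value = −(long value) = $12.09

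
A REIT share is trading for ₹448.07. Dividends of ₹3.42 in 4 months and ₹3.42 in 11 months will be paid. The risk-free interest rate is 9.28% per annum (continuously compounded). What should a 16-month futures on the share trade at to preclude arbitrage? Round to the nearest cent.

PV(dividends) I = 3.42·e^(−0.0928·4/12) + 3.42·e^(−0.0928·11/12)
I = 3.3158 + 3.1411 = 6.4569
F = (S − I)·e^(rT) = (448.07 − 6.4569) · e^(0.0928·16/12)
= 441.6131 · e^0.123733 = 441.6131 × 1.131714 = ₹499.78

₹499.78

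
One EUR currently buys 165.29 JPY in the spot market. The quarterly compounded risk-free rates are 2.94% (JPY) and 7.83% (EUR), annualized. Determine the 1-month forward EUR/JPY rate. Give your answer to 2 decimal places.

By covered interest parity, F = S · (1+r_JPY/4)^(4T) / (1+r_EUR/4)^(4T)
= 165.29 × 1.002444 / 1.006483 = 165.29 × 0.995987
F = 164.63 JPY per EUR

164.63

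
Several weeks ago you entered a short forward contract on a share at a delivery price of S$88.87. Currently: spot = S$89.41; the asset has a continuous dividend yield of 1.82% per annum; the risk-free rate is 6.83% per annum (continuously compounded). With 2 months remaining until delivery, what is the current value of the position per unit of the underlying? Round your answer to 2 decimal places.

Current fair forward for the remaining 2 months: F = S·e^((r − q)·T), (r − q) = 0.0683 − 0.0182 = 0.0501
F = 89.41 · e^(0.0501 × 2/12) = 89.41 × 1.008385 = 90.1597
Value of long forward = (F − K)·e^(−rT) = (90.1597 − 88.87) · e^(−0.0683·2/12)
= 1.2897 × 0.988681 = 1.28
Short position value = −(long value) = -S$1.28

-S$1.28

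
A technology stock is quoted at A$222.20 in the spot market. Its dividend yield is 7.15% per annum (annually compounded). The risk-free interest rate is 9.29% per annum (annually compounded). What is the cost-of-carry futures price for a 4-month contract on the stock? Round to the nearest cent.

A$223.67

F = S · (1+r)^T / (1+q)^T
= 222.20 × 1.030054 / 1.023287 = 222.20 × 1.006613
F = A$223.67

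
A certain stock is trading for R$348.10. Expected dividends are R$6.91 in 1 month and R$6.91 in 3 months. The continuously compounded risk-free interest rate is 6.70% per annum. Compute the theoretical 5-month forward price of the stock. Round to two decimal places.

PV(dividends) I = 6.91·e^(−0.0670·1/12) + 6.91·e^(−0.0670·3/12)
I = 6.8715 + 6.7952 = 13.6667
F = (S − I)·e^(rT) = (348.10 − 13.6667) · e^(0.0670·5/12)
= 334.4333 · e^0.027917 = 334.4333 × 1.028310 = R$343.90

R$343.90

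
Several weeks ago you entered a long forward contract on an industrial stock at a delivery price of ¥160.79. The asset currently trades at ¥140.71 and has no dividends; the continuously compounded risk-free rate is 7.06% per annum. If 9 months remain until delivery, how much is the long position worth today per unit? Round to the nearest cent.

Current fair forward for the remaining 9 months: F = S·e^(r·T), r = 0.0706
F = 140.71 · e^(0.0706 × 9/12) = 140.71 × 1.054377 = 148.3614
Value of long forward = (F − K)·e^(−rT) = (148.3614 − 160.79) · e^(−0.0706·9/12)
= -12.4286 × 0.948427 = -11.79

-¥11.79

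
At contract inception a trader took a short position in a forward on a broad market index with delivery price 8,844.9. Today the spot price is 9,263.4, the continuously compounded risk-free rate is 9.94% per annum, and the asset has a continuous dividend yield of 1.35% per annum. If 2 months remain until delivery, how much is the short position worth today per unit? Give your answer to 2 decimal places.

Current fair forward for the remaining 2 months: F = S·e^((r − q)·T), (r − q) = 0.0994 − 0.0135 = 0.0859
F = 9263.4 · e^(0.0859 × 2/12) = 9263.4 × 1.01441964 = 9396.9749
Value of long forward = (F − K)·e^(−rT) = (9396.9749 − 8844.9) · e^(−0.0994·2/12)
= 552.0749 × 0.98356981 = 543.00
Short position value = −(long value) = -543.00

-543.00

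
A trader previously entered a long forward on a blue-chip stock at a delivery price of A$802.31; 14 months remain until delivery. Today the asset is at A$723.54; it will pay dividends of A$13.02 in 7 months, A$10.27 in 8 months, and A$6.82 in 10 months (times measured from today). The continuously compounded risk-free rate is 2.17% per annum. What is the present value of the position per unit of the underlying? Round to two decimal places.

-A$88.39

PV(remaining dividends) I = 13.02·e^(−0.0217·7/12) + 10.27·e^(−0.0217·8/12) + 6.82·e^(−0.0217·10/12) = 29.6765
Current forward F = (S − I)·e^(rT) = (723.54 − 29.6765)·e^(0.0217·14/12) = 693.8635 × 1.025640 = 711.6542
Value (long) = (F − K)·e^(−rT) = (711.6542 − 802.31) × 0.975001 = -88.3895
Value = -A$88.39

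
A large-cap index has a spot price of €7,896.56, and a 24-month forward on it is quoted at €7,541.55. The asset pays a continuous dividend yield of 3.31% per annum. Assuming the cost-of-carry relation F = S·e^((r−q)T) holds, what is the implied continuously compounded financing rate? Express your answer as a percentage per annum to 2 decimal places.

1.01%

From F = S·e^((r−q)T): (r − q) = ln(F/S)/T
ln(7541.55/7896.56) = ln(0.955042) = -0.046000
(r − q) = -0.046000 / (24/12) = -0.023000
r = ln(F/S)/T + q = -0.023000 + 0.0331 = 0.010100
r = 1.01%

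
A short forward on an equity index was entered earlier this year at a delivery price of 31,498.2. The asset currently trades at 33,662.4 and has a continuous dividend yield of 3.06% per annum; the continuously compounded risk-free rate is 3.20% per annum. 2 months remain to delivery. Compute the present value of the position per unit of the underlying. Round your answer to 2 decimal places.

-2160.50

Current fair forward for the remaining 2 months: F = S·e^((r − q)·T), (r − q) = 0.0320 − 0.0306 = 0.0014
F = 33662.4 · e^(0.0014 × 2/12) = 33662.4 × 1.00023336 = 33670.2555
Value of long forward = (F − K)·e^(−rT) = (33670.2555 − 31498.2) · e^(−0.0320·2/12)
= 2172.0555 × 0.99468086 = 2160.50
Short position value = −(long value) = -2160.50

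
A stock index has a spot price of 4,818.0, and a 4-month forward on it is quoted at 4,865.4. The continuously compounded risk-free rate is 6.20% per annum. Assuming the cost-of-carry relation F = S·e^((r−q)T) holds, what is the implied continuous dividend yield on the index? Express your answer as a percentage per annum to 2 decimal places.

3.26%

From F = S·e^((r−q)T): (r − q) = ln(F/S)/T
ln(4865.4/4818.0) = ln(1.009838) = 0.009790
(r − q) = 0.009790 / (4/12) = 0.029370
q = r − ln(F/S)/T = 0.0620 − 0.029370 = 0.032630
q = 3.26%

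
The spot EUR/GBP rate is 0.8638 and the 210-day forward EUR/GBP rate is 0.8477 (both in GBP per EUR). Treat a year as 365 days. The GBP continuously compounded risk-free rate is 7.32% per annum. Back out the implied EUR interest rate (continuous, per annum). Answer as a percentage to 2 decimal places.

10.59%

F = S·e^((r_GBP − r_EUR)T) ⇒ r_EUR = r_GBP − ln(F/S)/T
ln(0.8477/0.8638) = -0.018814; /(210/365) = -0.032701
r_EUR = 0.0732 + 0.032701 = 0.105901
r_EUR = 10.59%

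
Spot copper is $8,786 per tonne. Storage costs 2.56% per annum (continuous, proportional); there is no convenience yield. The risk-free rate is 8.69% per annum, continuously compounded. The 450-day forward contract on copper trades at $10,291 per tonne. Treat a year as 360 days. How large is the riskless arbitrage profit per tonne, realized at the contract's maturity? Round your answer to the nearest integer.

$178 per tonne

Fair forward: F* = S·e^(carry·T), with carry = (r + u) = 0.0869 + 0.0256 = 0.1125
F* = 8786 · e^(0.1125 × 450/360) = 8786 · e^0.140625 = 8786 × 1.150993 = $10112.6245
Market $10291 > fair $10112.6245: forward overpriced → cash-and-carry (buy spot, short the forward).
At maturity, profit = |F_mkt − F*| = |10291 − 10112.6245| = $178 per tonne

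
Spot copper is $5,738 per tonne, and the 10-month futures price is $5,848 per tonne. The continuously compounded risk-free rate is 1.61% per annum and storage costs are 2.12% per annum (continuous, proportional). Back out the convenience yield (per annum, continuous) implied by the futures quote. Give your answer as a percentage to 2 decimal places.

1.45%

F = S·e^((r+u−y)T) ⇒ (r+u−y) = ln(F/S)/T
ln(5848/5738) = 0.018989; /T ⇒ 0.022787
y = r + u − ln(F/S)/T = 0.0161 + 0.0212 − 0.022787 = 0.014513
y = 1.45%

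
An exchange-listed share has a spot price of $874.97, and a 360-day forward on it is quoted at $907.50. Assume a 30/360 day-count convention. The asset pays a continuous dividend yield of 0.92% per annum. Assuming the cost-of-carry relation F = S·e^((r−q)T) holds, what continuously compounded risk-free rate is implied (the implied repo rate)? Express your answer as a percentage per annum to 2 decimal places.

From F = S·e^((r−q)T): (r − q) = ln(F/S)/T
ln(907.50/874.97) = ln(1.037178) = 0.036504
(r − q) = 0.036504 / (360/360) = 0.036504
r = ln(F/S)/T + q = 0.036504 + 0.0092 = 0.045704
r = 4.57%

4.57%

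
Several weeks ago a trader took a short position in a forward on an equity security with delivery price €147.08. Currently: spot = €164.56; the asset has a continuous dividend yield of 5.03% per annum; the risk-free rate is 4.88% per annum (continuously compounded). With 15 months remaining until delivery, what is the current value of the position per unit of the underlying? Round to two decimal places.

-€16.16

Current fair forward for the remaining 15 months: F = S·e^((r − q)·T), (r − q) = 0.0488 − 0.0503 = -0.0015
F = 164.56 · e^(-0.0015 × 15/12) = 164.56 × 0.998127 = 164.2518
Value of long forward = (F − K)·e^(−rT) = (164.2518 − 147.08) · e^(−0.0488·15/12)
= 17.1718 × 0.940823 = 16.16
Short position value = −(long value) = -€16.16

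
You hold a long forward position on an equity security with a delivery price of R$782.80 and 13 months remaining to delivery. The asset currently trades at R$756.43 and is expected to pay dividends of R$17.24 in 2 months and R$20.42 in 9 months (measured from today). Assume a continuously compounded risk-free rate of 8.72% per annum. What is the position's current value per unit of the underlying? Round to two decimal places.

PV(remaining dividends) I = 17.24·e^(−0.0872·2/12) + 20.42·e^(−0.0872·9/12) = 36.1185
Current forward F = (S − I)·e^(rT) = (756.43 − 36.1185)·e^(0.0872·13/12) = 720.3115 × 1.099073 = 791.6749
Value (long) = (F − K)·e^(−rT) = (791.6749 − 782.80) × 0.909858 = 8.0749
Value = R$8.07

R$8.07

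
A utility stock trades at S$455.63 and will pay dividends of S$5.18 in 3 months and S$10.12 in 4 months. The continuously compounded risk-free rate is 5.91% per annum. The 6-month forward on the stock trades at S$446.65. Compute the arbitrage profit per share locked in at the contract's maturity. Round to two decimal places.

S$7.17 per share

PV(dividends) I = 5.18·e^(−0.0591·3/12) + 10.12·e^(−0.0591·4/12) = 15.0266
Fair forward F* = (S − I)·e^(rT) = (455.63 − 15.0266)·e^0.029550 = 440.6034 × 1.029991 = 453.8175
Market S$446.65 < fair 453.8175: forward underpriced → reverse cash-and-carry (short the stock, invest proceeds at r, pay the dividends, go long the forward).
Profit at T = |F_mkt − F*| = |446.65 − 453.8175| = S$7.17 per share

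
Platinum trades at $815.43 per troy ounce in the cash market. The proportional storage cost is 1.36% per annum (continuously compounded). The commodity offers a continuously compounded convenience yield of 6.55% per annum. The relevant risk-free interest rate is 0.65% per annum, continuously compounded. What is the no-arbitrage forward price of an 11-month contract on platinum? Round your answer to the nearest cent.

Net carry = r + u − y = 0.0065 + 0.0136 − 0.0655 = -0.0454
F = S·e^((r+u−y)T) = 815.43 · e^(-0.0454 × 11/12) = 815.43 · e^-0.041617
= 815.43 × 0.959237 = $782.19 per troy ounce

$782.19 per troy ounce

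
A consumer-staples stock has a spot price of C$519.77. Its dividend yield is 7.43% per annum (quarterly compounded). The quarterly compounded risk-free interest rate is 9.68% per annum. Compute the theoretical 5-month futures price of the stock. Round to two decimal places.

C$524.56

F = S · (1+r/4)^(4T) / (1+q/4)^(4T)
= 519.77 × 1.040658 / 1.031150 = 519.77 × 1.009221
F = C$524.56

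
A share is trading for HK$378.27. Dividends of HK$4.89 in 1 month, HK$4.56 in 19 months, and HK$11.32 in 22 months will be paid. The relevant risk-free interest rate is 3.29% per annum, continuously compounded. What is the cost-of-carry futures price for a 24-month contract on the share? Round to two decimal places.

PV(dividends) I = 4.89·e^(−0.0329·1/12) + 4.56·e^(−0.0329·19/12) + 11.32·e^(−0.0329·22/12)
I = 4.8766 + 4.3285 + 10.6574 = 19.8625
F = (S − I)·e^(rT) = (378.27 − 19.8625) · e^(0.0329·24/12)
= 358.4075 · e^0.065800 = 358.4075 × 1.068013 = HK$382.78

HK$382.78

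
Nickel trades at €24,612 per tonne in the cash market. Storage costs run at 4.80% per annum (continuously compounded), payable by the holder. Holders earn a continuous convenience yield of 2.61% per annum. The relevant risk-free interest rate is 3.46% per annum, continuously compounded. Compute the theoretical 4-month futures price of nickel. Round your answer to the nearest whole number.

€25,080 per tonne

Net carry = r + u − y = 0.0346 + 0.0480 − 0.0261 = 0.0565
F = S·e^((r+u−y)T) = 24612 · e^(0.0565 × 4/12) = 24612 · e^0.018833
= 24612 × 1.019011 = €25,080 per tonne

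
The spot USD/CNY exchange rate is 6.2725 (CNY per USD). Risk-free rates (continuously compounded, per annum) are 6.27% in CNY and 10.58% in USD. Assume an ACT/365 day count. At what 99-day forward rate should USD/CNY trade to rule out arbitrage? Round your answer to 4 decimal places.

6.1996

F = S·e^((r_CNY − r_USD)T) = 6.2725 · e^((0.0627 − 0.1058) × 99/365)
= 6.2725 · e^-0.011690 = 6.2725 × 0.988378
F = 6.1996 CNY per USD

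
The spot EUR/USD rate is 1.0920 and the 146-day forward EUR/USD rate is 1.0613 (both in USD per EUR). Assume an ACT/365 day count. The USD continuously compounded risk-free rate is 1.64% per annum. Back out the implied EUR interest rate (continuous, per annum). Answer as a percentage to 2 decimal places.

F = S·e^((r_USD − r_EUR)T) ⇒ r_EUR = r_USD − ln(F/S)/T
ln(1.0613/1.0920) = -0.028516; /(146/365) = -0.071290
r_EUR = 0.0164 + 0.071290 = 0.087690
r_EUR = 8.77%

8.77%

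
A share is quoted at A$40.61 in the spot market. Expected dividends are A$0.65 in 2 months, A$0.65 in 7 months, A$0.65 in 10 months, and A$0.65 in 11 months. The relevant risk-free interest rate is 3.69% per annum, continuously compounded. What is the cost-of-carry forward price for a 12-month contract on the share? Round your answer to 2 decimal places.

PV(dividends) I = 0.65·e^(−0.0369·2/12) + 0.65·e^(−0.0369·7/12) + 0.65·e^(−0.0369·10/12) + 0.65·e^(−0.0369·11/12)
I = 0.6460 + 0.6362 + 0.6303 + 0.6284 = 2.5409
F = (S − I)·e^(rT) = (40.61 − 2.5409) · e^(0.0369·12/12)
= 38.0691 · e^0.036900 = 38.0691 × 1.037589 = A$39.50

A$39.50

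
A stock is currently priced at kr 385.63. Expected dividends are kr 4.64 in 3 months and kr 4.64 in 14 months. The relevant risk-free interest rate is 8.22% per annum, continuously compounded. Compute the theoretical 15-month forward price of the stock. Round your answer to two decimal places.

PV(dividends) I = 4.64·e^(−0.0822·3/12) + 4.64·e^(−0.0822·14/12)
I = 4.5456 + 4.2157 = 8.7613
F = (S − I)·e^(rT) = (385.63 − 8.7613) · e^(0.0822·15/12)
= 376.8687 · e^0.102750 = 376.8687 × 1.108214 = kr 417.65

kr 417.65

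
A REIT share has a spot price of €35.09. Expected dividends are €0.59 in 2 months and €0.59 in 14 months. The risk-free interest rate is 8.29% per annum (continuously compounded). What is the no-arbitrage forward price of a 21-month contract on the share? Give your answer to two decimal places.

PV(dividends) I = 0.59·e^(−0.0829·2/12) + 0.59·e^(−0.0829·14/12)
I = 0.5819 + 0.5356 = 1.1175
F = (S − I)·e^(rT) = (35.09 − 1.1175) · e^(0.0829·21/12)
= 33.9725 · e^0.145075 = 33.9725 × 1.156126 = €39.28

€39.28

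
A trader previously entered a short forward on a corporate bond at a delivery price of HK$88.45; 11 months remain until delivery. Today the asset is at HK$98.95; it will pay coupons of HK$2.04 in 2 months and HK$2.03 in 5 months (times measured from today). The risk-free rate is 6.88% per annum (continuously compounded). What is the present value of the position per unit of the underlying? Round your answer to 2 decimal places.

PV(remaining coupons) I = 2.04·e^(−0.0688·2/12) + 2.03·e^(−0.0688·5/12) = 3.9894
Current forward F = (S − I)·e^(rT) = (98.95 − 3.9894)·e^(0.0688·11/12) = 94.9606 × 1.065098 = 101.1423
Value (long) = (F − K)·e^(−rT) = (101.1423 − 88.45) × 0.938881 = 11.9166
Short position value = −(long value) = -HK$11.92

-HK$11.92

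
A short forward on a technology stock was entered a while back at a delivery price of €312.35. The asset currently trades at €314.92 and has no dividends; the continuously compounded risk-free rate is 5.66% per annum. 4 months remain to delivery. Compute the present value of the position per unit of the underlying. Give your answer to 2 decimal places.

Current fair forward for the remaining 4 months: F = S·e^(r·T), r = 0.0566
F = 314.92 · e^(0.0566 × 4/12) = 314.92 × 1.019046 = 320.9180
Value of long forward = (F − K)·e^(−rT) = (320.9180 − 312.35) · e^(−0.0566·4/12)
= 8.5680 × 0.981310 = 8.41
Short position value = −(long value) = -€8.41

-€8.41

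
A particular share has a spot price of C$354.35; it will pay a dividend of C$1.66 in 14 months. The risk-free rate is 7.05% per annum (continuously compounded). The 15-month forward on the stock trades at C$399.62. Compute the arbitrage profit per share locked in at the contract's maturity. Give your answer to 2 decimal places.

C$14.30 per share

PV(dividends) I = 1.66·e^(−0.0705·14/12) = 1.5289
Fair forward F* = (S − I)·e^(rT) = (354.35 − 1.5289)·e^0.088125 = 352.8211 × 1.092125 = 385.3247
Market C$399.62 > fair 385.3247: forward overpriced → cash-and-carry (borrow at r, buy the stock and collect the dividends, short the forward).
Profit at T = |F_mkt − F*| = |399.62 − 385.3247| = C$14.30 per share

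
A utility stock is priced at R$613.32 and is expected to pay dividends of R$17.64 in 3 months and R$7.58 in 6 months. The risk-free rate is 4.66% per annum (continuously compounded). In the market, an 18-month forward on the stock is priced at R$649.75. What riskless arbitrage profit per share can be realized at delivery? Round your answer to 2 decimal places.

R$18.66 per share

PV(dividends) I = 17.64·e^(−0.0466·3/12) + 7.58·e^(−0.0466·6/12) = 24.8411
Fair forward F* = (S − I)·e^(rT) = (613.32 − 24.8411)·e^0.069900 = 588.4789 × 1.072401 = 631.0854
Market R$649.75 > fair 631.0854: forward overpriced → cash-and-carry (borrow at r, buy the stock and collect the dividends, short the forward).
Profit at T = |F_mkt − F*| = |649.75 − 631.0854| = R$18.66 per share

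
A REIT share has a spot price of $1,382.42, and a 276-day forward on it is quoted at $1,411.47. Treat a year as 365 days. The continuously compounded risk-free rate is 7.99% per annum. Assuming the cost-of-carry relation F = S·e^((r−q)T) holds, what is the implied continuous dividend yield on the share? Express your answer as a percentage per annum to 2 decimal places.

From F = S·e^((r−q)T): (r − q) = ln(F/S)/T
ln(1411.47/1382.42) = ln(1.021014) = 0.020796
(r − q) = 0.020796 / (276/365) = 0.027502
q = r − ln(F/S)/T = 0.0799 − 0.027502 = 0.052398
q = 5.24%

5.24%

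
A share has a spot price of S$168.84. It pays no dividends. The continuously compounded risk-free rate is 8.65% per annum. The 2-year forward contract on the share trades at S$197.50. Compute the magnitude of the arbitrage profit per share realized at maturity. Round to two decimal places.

Fair forward: F* = S·e^(carry·T), with carry = r = 0.0865
F* = 168.84 · e^(0.0865 × 2) = 168.84 · e^0.173000 = 168.84 × 1.188866 = S$200.7281
Market S$197.50 < fair S$200.7281: forward underpriced → reverse cash-and-carry (short spot, go long the forward).
At maturity, profit = |F_mkt − F*| = |197.50 − 200.7281| = S$3.23 per share

S$3.23 per share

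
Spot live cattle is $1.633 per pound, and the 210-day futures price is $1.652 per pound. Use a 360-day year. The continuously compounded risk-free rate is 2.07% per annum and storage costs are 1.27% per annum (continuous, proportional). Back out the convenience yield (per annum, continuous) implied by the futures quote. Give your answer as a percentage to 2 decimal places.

1.36%

F = S·e^((r+u−y)T) ⇒ (r+u−y) = ln(F/S)/T
ln(1.652/1.633) = 0.011568; /T ⇒ 0.019831
y = r + u − ln(F/S)/T = 0.0207 + 0.0127 − 0.019831 = 0.013569
y = 1.36%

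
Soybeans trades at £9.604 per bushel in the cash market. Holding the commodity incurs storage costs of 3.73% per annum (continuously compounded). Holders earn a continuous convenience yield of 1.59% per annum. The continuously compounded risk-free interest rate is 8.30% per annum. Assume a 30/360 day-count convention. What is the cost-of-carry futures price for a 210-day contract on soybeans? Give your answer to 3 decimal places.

£10.207 per bushel

Net carry = r + u − y = 0.0830 + 0.0373 − 0.0159 = 0.1044
F = S·e^((r+u−y)T) = 9.604 · e^(0.1044 × 210/360) = 9.604 · e^0.060900
= 9.604 × 1.062793 = £10.207 per bushel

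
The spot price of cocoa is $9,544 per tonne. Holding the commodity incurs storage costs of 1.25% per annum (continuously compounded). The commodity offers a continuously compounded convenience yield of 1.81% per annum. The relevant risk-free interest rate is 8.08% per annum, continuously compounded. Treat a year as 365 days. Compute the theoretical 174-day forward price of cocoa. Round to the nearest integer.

Net carry = r + u − y = 0.0808 + 0.0125 − 0.0181 = 0.0752
F = S·e^((r+u−y)T) = 9544 · e^(0.0752 × 174/365) = 9544 · e^0.035849
= 9544 × 1.036499 = $9,892 per tonne

$9,892 per tonne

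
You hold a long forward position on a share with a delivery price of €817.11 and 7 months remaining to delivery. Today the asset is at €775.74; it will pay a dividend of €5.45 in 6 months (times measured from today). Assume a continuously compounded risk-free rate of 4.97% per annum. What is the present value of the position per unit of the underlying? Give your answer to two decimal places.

PV(remaining dividends) I = 5.45·e^(−0.0497·6/12) = 5.3162
Current forward F = (S − I)·e^(rT) = (775.74 − 5.3162)·e^(0.0497·7/12) = 770.4238 × 1.029416 = 793.0866
Value (long) = (F − K)·e^(−rT) = (793.0866 − 817.11) × 0.971425 = -23.3369
Value = -€23.34

-€23.34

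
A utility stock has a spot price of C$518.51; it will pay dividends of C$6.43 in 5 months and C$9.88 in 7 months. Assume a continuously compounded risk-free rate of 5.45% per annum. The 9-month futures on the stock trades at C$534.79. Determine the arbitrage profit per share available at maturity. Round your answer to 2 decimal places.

PV(dividends) I = 6.43·e^(−0.0545·5/12) + 9.88·e^(−0.0545·7/12) = 15.8565
Fair futures F* = (S − I)·e^(rT) = (518.51 − 15.8565)·e^0.040875 = 502.6535 × 1.041722 = 523.6252
Market C$534.79 > fair 523.6252: forward overpriced → cash-and-carry (borrow at r, buy the stock and collect the dividends, short the forward).
Profit at T = |F_mkt − F*| = |534.79 − 523.6252| = C$11.16 per share

C$11.16 per share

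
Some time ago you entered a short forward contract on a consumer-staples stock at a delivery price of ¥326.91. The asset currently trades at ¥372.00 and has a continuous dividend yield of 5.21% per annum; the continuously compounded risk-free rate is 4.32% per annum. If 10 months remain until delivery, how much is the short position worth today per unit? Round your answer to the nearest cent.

-¥40.84

Current fair forward for the remaining 10 months: F = S·e^((r − q)·T), (r − q) = 0.0432 − 0.0521 = -0.0089
F = 372.00 · e^(-0.0089 × 10/12) = 372.00 × 0.992611 = 369.2513
Value of long forward = (F − K)·e^(−rT) = (369.2513 − 326.91) · e^(−0.0432·10/12)
= 42.3413 × 0.964640 = 40.84
Short position value = −(long value) = -¥40.84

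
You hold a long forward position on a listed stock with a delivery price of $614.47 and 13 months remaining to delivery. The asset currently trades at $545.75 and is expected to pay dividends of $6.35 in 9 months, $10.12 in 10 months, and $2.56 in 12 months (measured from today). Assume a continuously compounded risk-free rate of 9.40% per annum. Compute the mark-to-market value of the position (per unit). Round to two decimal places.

PV(remaining dividends) I = 6.35·e^(−0.0940·9/12) + 10.12·e^(−0.0940·10/12) + 2.56·e^(−0.0940·12/12) = 17.6056
Current forward F = (S − I)·e^(rT) = (545.75 − 17.6056)·e^(0.0940·13/12) = 528.1444 × 1.107199 = 584.7610
Value (long) = (F − K)·e^(−rT) = (584.7610 − 614.47) × 0.903180 = -26.8326
Value = -$26.83

-$26.83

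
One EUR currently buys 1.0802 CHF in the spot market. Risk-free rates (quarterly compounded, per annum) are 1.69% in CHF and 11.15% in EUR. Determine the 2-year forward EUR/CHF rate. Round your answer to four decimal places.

0.8967

By covered interest parity, F = S · (1+r_CHF/4)^(4T) / (1+r_EUR/4)^(4T)
= 1.0802 × 1.034304 / 1.246013 = 1.0802 × 0.830091
F = 0.8967 CHF per EUR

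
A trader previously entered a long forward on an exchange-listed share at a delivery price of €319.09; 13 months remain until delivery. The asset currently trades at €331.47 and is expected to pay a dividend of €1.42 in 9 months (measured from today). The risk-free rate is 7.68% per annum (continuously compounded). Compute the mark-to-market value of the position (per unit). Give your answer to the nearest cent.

PV(remaining dividends) I = 1.42·e^(−0.0768·9/12) = 1.3405
Current forward F = (S − I)·e^(rT) = (331.47 − 1.3405)·e^(0.0768·13/12) = 330.1295 × 1.086759 = 358.7712
Value (long) = (F − K)·e^(−rT) = (358.7712 − 319.09) × 0.920167 = 36.5133
Value = €36.51

€36.51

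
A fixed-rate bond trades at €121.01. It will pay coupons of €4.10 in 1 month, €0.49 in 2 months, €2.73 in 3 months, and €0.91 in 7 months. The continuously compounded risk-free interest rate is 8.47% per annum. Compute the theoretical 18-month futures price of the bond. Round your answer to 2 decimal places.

€128.21

PV(coupons) I = 4.10·e^(−0.0847·1/12) + 0.49·e^(−0.0847·2/12) + 2.73·e^(−0.0847·3/12) + 0.91·e^(−0.0847·7/12)
I = 4.0712 + 0.4831 + 2.6728 + 0.8661 = 8.0932
F = (S − I)·e^(rT) = (121.01 − 8.0932) · e^(0.0847·18/12)
= 112.9168 · e^0.127050 = 112.9168 × 1.135474 = €128.21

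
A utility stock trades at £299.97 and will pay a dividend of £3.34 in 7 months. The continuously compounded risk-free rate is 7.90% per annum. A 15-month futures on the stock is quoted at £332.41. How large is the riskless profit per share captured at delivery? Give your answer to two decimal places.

£4.83 per share

PV(dividends) I = 3.34·e^(−0.0790·7/12) = 3.1896
Fair futures F* = (S − I)·e^(rT) = (299.97 − 3.1896)·e^0.098750 = 296.7804 × 1.103790 = 327.5832
Market £332.41 > fair 327.5832: forward overpriced → cash-and-carry (borrow at r, buy the stock and collect the dividends, short the forward).
Profit at T = |F_mkt − F*| = |332.41 − 327.5832| = £4.83 per share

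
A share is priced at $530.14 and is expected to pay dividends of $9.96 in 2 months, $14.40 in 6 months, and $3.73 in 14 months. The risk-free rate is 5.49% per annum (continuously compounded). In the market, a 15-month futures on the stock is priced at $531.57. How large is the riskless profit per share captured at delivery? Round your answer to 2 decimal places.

$6.91 per share

PV(dividends) I = 9.96·e^(−0.0549·2/12) + 14.40·e^(−0.0549·6/12) + 3.73·e^(−0.0549·14/12) = 27.3780
Fair futures F* = (S − I)·e^(rT) = (530.14 − 27.3780)·e^0.068625 = 502.7620 × 1.071034 = 538.4752
Market $531.57 < fair 538.4752: forward underpriced → reverse cash-and-carry (short the stock, invest proceeds at r, pay the dividends, go long the forward).
Profit at T = |F_mkt − F*| = |531.57 − 538.4752| = $6.91 per share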